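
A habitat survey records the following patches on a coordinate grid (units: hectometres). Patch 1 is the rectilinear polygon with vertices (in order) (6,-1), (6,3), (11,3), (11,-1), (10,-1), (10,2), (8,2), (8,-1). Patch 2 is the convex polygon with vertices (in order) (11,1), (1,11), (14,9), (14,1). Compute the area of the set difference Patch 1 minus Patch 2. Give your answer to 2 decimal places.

|Patch 1| = 14, |Patch 1∩Patch 2| = 2.
|Patch 1 ∖ Patch 2| = |Patch 1| − |Patch 1∩Patch 2| = 14 − 2 = 12.00.

12.00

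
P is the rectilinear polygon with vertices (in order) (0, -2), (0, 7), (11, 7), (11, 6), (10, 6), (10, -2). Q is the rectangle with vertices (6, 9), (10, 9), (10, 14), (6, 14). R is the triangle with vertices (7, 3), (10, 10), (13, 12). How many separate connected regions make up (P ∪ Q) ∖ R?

(P ∪ Q) ∖ R splits into 2 disjoint pieces (area 89.0952, area 19.7857).

2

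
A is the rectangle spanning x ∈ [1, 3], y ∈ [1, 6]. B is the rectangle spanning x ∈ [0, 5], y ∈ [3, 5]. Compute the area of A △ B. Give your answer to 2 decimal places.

|A∩B|: x∈[1,3], y∈[3,5] → 2·2 = 4.
|A △ B| = |A| + |B| − 2·|A∩B| = 10 + 10 − 8 = 12.00.

12.00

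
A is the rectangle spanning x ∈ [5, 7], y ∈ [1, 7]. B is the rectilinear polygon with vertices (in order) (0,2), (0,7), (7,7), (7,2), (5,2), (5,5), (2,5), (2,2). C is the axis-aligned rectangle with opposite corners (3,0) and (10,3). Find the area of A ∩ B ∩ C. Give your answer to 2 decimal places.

2.00

The intersection is the polygon with vertices (5,2), (5,3), (7,3), (7,2).
By the shoelace formula its area is 2.00.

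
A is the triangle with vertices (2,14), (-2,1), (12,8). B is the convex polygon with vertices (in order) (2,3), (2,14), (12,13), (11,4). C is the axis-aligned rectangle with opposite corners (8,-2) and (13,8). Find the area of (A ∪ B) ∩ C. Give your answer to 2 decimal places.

The region (A ∪ B) ∩ C is the polygon with vertices (11.412,7.706), (11,4), (8,3.667), (8,8), (12,8).
By the shoelace formula its area is 13.47.

13.47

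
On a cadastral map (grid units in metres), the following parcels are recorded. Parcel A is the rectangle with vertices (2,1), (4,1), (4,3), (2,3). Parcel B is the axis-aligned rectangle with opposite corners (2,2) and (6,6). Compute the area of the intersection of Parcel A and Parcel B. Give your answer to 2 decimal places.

|Parcel A∩Parcel B|: x∈[2,4], y∈[2,3] → 2·1 = 2.

2.00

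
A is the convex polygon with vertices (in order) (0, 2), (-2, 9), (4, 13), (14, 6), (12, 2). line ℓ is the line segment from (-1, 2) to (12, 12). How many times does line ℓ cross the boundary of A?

The segment meets the boundary at (8.869,9.592), (-0.18,2.631).

2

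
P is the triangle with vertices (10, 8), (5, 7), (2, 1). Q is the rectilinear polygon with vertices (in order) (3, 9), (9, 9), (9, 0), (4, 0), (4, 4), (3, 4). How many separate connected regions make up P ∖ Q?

2

P ∖ Q splits into 2 disjoint pieces (area 0.3375, area 2).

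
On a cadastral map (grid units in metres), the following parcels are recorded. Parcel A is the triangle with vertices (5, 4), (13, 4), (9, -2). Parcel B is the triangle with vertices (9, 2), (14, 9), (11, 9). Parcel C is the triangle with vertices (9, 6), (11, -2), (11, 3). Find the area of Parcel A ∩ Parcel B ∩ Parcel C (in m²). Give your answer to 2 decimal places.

0.44

The intersection is the polygon with vertices (9.741,3.037), (9.533,3.867), (9.571,4), (10.333,4), (10.379,3.931).
By the shoelace formula its area is 0.44.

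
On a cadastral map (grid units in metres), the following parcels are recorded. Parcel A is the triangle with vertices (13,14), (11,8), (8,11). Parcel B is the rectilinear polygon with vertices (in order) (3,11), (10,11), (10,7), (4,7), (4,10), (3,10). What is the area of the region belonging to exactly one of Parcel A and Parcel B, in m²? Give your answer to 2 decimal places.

|Parcel A| = 12, |Parcel B| = 25, |Parcel A∩Parcel B| = 2.
|Parcel A △ Parcel B| = |Parcel A| + |Parcel B| − 2·|Parcel A∩Parcel B| = 12 + 25 − 4 = 33.00.

33.00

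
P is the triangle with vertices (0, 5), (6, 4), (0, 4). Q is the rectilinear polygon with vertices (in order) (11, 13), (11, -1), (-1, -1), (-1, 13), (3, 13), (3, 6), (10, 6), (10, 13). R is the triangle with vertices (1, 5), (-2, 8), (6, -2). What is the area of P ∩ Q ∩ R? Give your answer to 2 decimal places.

The intersection is the polygon with vertices (1.2,4), (0.462,4.923), (1.135,4.811), (1.714,4).
By the shoelace formula its area is 0.48.

0.48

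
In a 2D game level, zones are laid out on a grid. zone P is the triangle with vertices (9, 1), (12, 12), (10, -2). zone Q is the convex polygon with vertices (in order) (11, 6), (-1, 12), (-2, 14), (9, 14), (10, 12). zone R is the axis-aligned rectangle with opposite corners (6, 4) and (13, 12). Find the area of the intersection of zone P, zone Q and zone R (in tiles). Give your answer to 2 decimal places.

0.37

The intersection is the polygon with vertices (11,6), (10.44,6.28), (10.759,7.448).
By the shoelace formula its area is 0.37.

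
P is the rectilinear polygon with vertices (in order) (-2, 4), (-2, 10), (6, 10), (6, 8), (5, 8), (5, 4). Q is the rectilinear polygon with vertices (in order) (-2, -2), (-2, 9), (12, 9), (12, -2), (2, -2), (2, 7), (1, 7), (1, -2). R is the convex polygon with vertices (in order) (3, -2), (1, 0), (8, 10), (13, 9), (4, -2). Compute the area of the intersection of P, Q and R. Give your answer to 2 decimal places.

1.03

The intersection is the polygon with vertices (5,4), (3.8,4), (5,5.714).
By the shoelace formula its area is 1.03.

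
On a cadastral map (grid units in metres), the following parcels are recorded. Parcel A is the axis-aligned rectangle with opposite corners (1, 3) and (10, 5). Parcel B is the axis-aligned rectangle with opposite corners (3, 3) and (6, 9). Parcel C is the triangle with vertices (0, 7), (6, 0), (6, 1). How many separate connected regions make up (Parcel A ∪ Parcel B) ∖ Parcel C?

(Parcel A ∪ Parcel B) ∖ Parcel C splits into 2 disjoint pieces (area 26, area 3.1429).

2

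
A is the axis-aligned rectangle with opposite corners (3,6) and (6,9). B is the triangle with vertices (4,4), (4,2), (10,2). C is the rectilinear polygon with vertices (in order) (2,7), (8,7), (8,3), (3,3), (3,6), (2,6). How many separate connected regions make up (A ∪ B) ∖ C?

2

(A ∪ B) ∖ C splits into 2 disjoint pieces (area 6, area 4.5).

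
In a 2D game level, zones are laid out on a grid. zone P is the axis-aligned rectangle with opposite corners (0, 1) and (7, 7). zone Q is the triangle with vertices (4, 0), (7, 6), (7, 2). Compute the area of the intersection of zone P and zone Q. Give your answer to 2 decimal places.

The intersection is the polygon with vertices (7,2), (5.5,1), (4.5,1), (7,6).
By the shoelace formula its area is 5.50.

5.50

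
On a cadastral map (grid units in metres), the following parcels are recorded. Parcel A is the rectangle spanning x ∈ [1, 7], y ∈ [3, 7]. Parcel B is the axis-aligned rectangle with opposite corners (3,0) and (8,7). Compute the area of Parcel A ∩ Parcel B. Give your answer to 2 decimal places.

16.00

|Parcel A∩Parcel B|: x∈[3,7], y∈[3,7] → 4·4 = 16.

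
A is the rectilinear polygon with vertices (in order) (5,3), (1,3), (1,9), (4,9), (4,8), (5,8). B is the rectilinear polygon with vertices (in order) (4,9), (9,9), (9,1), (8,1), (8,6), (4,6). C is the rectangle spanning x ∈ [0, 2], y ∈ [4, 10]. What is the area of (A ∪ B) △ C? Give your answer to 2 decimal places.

|A ∪ B| = 41.
|(A ∪ B) ∩ C| = 5.
|(A ∪ B) △ C| = 41 + 12 − 10 = 43.00.

43.00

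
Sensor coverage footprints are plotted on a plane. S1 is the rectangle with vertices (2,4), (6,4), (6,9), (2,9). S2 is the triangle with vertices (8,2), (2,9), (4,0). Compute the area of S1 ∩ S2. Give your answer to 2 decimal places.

7.89

The intersection is the polygon with vertices (6,4), (3.111,4), (2,9), (6,4.333).
By the shoelace formula its area is 7.89.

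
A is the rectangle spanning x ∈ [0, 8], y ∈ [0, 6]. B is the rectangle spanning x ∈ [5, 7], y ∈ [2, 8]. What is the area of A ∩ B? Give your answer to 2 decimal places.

8.00

|A∩B|: x∈[5,7], y∈[2,6] → 2·4 = 8.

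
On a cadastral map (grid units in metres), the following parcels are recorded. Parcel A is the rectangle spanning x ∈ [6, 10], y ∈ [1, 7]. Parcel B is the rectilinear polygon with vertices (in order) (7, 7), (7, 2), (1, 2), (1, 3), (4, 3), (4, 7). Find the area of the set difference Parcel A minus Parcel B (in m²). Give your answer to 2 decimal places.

19.00

|Parcel A| = 24, |Parcel A∩Parcel B| = 5.
|Parcel A ∖ Parcel B| = |Parcel A| − |Parcel A∩Parcel B| = 24 − 5 = 19.00.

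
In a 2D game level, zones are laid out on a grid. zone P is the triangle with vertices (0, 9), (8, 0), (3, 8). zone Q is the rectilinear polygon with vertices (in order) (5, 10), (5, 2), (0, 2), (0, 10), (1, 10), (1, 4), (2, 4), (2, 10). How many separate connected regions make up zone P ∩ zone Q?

2

zone P ∩ zone Q splits into 2 disjoint pieces (area 0.3958, area 5.7792).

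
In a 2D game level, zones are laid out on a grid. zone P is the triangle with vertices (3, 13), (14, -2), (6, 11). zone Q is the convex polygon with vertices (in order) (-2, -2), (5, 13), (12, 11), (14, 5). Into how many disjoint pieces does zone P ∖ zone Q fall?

2

zone P ∖ zone Q splits into 2 disjoint pieces (area 0.6497, area 1.7237).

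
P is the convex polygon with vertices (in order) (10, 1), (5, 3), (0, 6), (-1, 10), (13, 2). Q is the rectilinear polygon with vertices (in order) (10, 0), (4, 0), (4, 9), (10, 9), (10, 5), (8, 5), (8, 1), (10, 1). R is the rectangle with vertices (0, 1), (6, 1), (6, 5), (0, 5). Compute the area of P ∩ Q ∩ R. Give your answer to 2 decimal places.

3.90

The intersection is the polygon with vertices (4,3.6), (4,5), (6,5), (6,2.6), (5,3).
By the shoelace formula its area is 3.90.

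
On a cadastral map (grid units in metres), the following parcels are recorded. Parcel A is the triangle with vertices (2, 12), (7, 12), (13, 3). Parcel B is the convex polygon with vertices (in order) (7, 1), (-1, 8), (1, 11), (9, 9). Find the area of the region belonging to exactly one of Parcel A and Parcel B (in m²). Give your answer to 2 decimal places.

|Parcel A| = 22.5, |Parcel B| = 53, |Parcel A∩Parcel B| = 5.7736.
|Parcel A △ Parcel B| = |Parcel A| + |Parcel B| − 2·|Parcel A∩Parcel B| = 22.5 + 53 − 11.5472 = 63.95.

63.95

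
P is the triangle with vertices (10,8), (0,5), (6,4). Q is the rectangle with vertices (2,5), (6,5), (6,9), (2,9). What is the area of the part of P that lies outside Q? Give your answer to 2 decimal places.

9.20

|P| = 14, |P∩Q| = 4.8.
|P ∖ Q| = |P| − |P∩Q| = 14 − 4.8 = 9.20.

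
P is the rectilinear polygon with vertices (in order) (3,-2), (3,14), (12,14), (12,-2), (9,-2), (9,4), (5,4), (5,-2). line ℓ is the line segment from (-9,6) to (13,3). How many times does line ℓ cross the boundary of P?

4

The segment meets the boundary at (12,3.136), (9,3.545), (5.667,4), (3,4.364).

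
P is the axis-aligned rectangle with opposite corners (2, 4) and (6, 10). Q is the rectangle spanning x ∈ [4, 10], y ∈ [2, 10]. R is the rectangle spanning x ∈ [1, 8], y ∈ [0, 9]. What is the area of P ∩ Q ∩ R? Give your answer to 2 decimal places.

The intersection is the polygon with vertices (4,4), (4,9), (6,9), (6,4).
By the shoelace formula its area is 10.00.

10.00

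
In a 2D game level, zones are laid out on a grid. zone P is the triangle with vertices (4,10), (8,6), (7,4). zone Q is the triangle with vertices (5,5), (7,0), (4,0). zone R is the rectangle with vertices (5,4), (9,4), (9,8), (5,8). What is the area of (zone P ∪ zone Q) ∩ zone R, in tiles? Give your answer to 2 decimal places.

|zone P ∪ zone Q| = 13.5.
|(zone P ∪ zone Q) ∩ zone R| = 5.20.

5.20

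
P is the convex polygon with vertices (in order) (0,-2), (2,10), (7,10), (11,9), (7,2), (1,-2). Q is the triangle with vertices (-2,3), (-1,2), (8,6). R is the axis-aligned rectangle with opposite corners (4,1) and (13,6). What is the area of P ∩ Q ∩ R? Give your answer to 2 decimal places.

1.16

The intersection is the polygon with vertices (8,6), (4,4.222), (4,4.8).
By the shoelace formula its area is 1.16.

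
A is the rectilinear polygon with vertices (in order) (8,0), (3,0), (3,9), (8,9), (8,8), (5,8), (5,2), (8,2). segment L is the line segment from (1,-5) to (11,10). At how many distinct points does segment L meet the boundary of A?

The segment meets the boundary at (5.667,2), (4.333,0).

2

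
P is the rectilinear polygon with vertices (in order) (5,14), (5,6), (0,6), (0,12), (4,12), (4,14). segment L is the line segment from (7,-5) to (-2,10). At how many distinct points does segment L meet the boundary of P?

2

The segment meets the boundary at (0,6.667), (0.4,6).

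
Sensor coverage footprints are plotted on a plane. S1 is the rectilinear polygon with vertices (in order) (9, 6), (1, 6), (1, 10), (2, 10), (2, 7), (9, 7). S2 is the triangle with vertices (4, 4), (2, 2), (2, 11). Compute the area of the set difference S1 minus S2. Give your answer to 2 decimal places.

|S1| = 11, |S1∩S2| = 1.2857.
|S1 ∖ S2| = |S1| − |S1∩S2| = 11 − 1.2857 = 9.71.

9.71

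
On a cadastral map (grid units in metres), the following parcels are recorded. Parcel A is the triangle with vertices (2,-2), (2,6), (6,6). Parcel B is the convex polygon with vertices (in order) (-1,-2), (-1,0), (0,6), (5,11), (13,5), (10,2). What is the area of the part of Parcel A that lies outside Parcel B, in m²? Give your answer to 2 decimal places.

0.36

|Parcel A| = 16, |Parcel A∩Parcel B| = 15.6364.
|Parcel A ∖ Parcel B| = |Parcel A| − |Parcel A∩Parcel B| = 16 − 15.6364 = 0.36.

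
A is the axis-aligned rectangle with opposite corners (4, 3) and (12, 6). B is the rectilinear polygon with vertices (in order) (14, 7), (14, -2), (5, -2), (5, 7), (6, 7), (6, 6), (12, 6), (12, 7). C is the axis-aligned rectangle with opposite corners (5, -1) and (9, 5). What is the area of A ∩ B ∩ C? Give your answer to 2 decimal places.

The intersection is the polygon with vertices (5,3), (5,5), (9,5), (9,3).
By the shoelace formula its area is 8.00.

8.00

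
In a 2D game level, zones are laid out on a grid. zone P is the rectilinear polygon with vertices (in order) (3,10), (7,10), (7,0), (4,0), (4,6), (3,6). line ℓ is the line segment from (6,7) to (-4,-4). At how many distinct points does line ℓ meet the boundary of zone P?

The segment meets the boundary at (4,4.8).

1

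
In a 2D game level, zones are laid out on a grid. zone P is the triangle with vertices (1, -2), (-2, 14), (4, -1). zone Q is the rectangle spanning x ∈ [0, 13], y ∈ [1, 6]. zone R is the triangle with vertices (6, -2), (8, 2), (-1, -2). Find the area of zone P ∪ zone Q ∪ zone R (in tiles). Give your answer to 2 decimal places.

By inclusion–exclusion:
Individual areas: |zone P| = 25.5, |zone Q| = 65, |zone R| = 14.
|zone P∩zone Q| = 10.4896.
|zone P∩zone R| = 2.9814.
|zone Q∩zone R| = 0.875.
|zone P∩zone Q∩zone R| = 0.
|zone P ∪ zone Q ∪ zone R| = 104.5 − 14.346 + 0 = 90.15.

90.15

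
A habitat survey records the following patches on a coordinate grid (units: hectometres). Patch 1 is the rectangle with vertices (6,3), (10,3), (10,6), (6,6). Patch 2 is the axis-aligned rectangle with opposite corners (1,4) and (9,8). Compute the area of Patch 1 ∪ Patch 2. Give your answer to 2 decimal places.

By inclusion–exclusion:
Individual areas: |Patch 1| = 12, |Patch 2| = 32.
|Patch 1∩Patch 2|: x∈[6,9], y∈[4,6] → 3·2 = 6.
|Patch 1 ∪ Patch 2| = 44 − 6 = 38.00.

38.00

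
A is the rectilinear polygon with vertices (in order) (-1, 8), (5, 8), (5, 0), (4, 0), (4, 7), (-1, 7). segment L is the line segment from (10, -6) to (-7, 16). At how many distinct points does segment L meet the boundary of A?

4

The segment meets the boundary at (-0.818,8), (-0.045,7), (4,1.765), (5,0.471).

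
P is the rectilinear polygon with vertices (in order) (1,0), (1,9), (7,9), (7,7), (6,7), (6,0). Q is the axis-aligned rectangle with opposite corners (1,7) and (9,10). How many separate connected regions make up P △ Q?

P △ Q splits into 2 disjoint pieces (area 35, area 12).

2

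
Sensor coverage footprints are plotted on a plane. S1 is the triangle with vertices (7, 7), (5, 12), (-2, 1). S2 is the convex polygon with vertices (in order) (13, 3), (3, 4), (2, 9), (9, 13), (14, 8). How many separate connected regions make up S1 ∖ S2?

2

S1 ∖ S2 splits into 2 disjoint pieces (area 1.0956, area 9.5243).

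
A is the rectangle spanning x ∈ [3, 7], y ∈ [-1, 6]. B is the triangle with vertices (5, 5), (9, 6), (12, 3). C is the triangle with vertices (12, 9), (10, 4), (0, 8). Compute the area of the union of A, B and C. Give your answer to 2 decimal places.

59.29

By inclusion–exclusion:
Individual areas: |A| = 28, |B| = 7.5, |C| = 29.
|A∩B| = 1.0714.
|A∩C| = 0.8.
|B∩C| = 3.4121.
|A∩B∩C| = 0.0692.
|A ∪ B ∪ C| = 64.5 − 5.2835 + 0.0692 = 59.29.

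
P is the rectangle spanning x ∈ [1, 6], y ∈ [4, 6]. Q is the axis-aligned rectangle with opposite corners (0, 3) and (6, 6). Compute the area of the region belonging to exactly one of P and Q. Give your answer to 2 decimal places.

|P∩Q|: x∈[1,6], y∈[4,6] → 5·2 = 10.
|P △ Q| = |P| + |Q| − 2·|P∩Q| = 10 + 18 − 20 = 8.00.

8.00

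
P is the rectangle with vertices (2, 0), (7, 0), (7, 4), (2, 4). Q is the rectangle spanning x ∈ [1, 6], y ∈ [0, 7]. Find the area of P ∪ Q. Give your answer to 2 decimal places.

By inclusion–exclusion:
Individual areas: |P| = 20, |Q| = 35.
|P∩Q|: x∈[2,6], y∈[0,4] → 4·4 = 16.
|P ∪ Q| = 55 − 16 = 39.00.

39.00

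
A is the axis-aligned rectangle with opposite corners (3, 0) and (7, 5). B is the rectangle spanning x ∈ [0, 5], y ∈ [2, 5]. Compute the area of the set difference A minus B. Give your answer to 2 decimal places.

14.00

|A∩B|: x∈[3,5], y∈[2,5] → 2·3 = 6.
|A| = 20.
|A ∖ B| = |A| − |A∩B| = 20 − 6 = 14.00.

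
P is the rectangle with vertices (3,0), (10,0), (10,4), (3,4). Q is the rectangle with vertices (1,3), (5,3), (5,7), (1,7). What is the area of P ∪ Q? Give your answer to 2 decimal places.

42.00

By inclusion–exclusion:
Individual areas: |P| = 28, |Q| = 16.
|P∩Q|: x∈[3,5], y∈[3,4] → 2·1 = 2.
|P ∪ Q| = 44 − 2 = 42.00.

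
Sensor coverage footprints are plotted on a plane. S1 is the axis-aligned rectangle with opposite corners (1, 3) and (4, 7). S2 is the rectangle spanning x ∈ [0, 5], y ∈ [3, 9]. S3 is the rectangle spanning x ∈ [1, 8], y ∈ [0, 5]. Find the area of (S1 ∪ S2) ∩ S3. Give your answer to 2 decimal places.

The region (S1 ∪ S2) ∩ S3 is the polygon with vertices (5,3), (4,3), (1,3), (1,5), (5,5).
By the shoelace formula its area is 8.00.

8.00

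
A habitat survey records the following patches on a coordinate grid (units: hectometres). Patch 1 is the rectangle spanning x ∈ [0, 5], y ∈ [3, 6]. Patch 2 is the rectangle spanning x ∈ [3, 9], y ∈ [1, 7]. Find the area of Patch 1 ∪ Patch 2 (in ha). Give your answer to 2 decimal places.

45.00

By inclusion–exclusion:
Individual areas: |Patch 1| = 15, |Patch 2| = 36.
|Patch 1∩Patch 2|: x∈[3,5], y∈[3,6] → 2·3 = 6.
|Patch 1 ∪ Patch 2| = 51 − 6 = 45.00.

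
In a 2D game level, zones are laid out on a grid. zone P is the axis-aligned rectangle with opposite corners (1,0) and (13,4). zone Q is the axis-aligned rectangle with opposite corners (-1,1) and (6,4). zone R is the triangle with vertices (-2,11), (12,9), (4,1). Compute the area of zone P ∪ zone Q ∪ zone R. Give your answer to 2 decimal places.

110.80

By inclusion–exclusion:
Individual areas: |zone P| = 48, |zone Q| = 21, |zone R| = 64.
|zone P∩zone Q|: x∈[1,6], y∈[1,4] → 5·3 = 15.
|zone P∩zone R| = 7.2.
|zone Q∩zone R| = 6.7.
|zone P∩zone Q∩zone R| = 6.7.
|zone P ∪ zone Q ∪ zone R| = 133 − 28.9 + 6.7 = 110.80.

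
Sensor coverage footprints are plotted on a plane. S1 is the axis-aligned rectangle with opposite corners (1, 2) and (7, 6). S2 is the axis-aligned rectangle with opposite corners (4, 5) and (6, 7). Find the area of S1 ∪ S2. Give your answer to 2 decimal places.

By inclusion–exclusion:
Individual areas: |S1| = 24, |S2| = 4.
|S1∩S2|: x∈[4,6], y∈[5,6] → 2·1 = 2.
|S1 ∪ S2| = 28 − 2 = 26.00.

26.00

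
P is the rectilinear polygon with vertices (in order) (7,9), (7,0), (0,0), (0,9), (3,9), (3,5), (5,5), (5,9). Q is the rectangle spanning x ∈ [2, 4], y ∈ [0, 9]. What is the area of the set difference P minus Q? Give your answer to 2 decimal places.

|P| = 55, |P∩Q| = 14.
|P ∖ Q| = |P| − |P∩Q| = 55 − 14 = 41.00.

41.00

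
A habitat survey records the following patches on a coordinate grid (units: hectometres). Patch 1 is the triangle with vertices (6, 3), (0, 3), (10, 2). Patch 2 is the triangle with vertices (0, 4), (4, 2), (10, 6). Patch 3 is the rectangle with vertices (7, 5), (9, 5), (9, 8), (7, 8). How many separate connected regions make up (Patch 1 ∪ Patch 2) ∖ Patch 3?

2

(Patch 1 ∪ Patch 2) ∖ Patch 3 splits into 2 disjoint pieces (area 14.5848, area 0.2333).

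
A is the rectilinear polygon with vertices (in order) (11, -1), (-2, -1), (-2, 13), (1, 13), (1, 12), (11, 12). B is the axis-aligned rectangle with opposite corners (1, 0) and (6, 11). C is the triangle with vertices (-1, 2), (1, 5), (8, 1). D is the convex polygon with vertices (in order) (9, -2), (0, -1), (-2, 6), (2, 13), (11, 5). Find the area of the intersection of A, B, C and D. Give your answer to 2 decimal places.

The intersection is the polygon with vertices (6,2.143), (6,1.222), (1,1.778), (1,5).
By the shoelace formula its area is 10.36.

10.36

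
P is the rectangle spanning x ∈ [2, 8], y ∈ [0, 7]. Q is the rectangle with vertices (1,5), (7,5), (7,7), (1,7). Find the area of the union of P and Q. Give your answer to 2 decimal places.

44.00

By inclusion–exclusion:
Individual areas: |P| = 42, |Q| = 12.
|P∩Q|: x∈[2,7], y∈[5,7] → 5·2 = 10.
|P ∪ Q| = 54 − 10 = 44.00.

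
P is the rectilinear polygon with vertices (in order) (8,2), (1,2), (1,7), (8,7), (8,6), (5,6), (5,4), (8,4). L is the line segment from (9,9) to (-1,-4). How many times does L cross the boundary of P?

4

The segment meets the boundary at (5.154,4), (6.692,6), (3.615,2), (7.462,7).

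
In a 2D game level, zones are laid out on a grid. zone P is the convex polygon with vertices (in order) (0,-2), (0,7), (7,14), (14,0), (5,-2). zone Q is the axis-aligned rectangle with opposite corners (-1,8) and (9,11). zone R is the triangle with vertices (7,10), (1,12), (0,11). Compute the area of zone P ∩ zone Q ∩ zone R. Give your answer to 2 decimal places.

The intersection is the polygon with vertices (4,11), (7,10), (3.5,10.5).
By the shoelace formula its area is 1.00.

1.00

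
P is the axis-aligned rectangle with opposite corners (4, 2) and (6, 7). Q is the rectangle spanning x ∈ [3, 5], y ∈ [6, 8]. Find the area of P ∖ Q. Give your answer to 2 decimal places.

9.00

|P∩Q|: x∈[4,5], y∈[6,7] → 1·1 = 1.
|P| = 10.
|P ∖ Q| = |P| − |P∩Q| = 10 − 1 = 9.00.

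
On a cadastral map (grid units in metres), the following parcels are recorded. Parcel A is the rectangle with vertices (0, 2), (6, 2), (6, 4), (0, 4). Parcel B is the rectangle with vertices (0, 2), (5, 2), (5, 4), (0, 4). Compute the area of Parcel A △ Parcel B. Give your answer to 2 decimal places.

2.00

|Parcel A∩Parcel B|: x∈[0,5], y∈[2,4] → 5·2 = 10.
|Parcel A △ Parcel B| = |Parcel A| + |Parcel B| − 2·|Parcel A∩Parcel B| = 12 + 10 − 20 = 2.00.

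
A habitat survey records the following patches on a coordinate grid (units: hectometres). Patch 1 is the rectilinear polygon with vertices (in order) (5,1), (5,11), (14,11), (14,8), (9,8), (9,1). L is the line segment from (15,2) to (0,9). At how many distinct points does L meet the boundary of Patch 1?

The segment meets the boundary at (5,6.667), (9,4.8).

2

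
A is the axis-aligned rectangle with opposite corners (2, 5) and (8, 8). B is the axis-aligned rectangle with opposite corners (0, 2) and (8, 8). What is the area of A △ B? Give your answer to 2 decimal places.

|A∩B|: x∈[2,8], y∈[5,8] → 6·3 = 18.
|A △ B| = |A| + |B| − 2·|A∩B| = 18 + 48 − 36 = 30.00.

30.00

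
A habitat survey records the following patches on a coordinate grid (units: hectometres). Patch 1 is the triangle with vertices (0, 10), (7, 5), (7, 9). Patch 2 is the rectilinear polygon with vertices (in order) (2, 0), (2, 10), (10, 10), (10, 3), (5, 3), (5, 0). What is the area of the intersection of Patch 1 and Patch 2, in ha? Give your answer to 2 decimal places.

12.86

The intersection is the polygon with vertices (7,9), (7,5), (2,8.571), (2,9.714).
By the shoelace formula its area is 12.86.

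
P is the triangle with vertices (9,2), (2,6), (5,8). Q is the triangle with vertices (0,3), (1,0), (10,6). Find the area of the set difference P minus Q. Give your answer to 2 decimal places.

|P| = 13, |P∩Q| = 2.1291.
|P ∖ Q| = |P| − |P∩Q| = 13 − 2.1291 = 10.87.

10.87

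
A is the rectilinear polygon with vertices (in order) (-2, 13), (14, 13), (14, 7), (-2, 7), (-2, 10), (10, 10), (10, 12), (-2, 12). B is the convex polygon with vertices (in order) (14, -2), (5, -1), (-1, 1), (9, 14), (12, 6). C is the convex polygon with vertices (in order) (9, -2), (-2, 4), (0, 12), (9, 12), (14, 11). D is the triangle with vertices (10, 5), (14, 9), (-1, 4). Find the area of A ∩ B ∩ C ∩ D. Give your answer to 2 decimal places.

The intersection is the polygon with vertices (11.625,7), (8,7), (11.222,8.074).
By the shoelace formula its area is 1.95.

1.95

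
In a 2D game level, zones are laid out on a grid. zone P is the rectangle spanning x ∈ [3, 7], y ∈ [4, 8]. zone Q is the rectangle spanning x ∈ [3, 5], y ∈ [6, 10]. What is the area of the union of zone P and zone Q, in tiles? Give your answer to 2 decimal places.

By inclusion–exclusion:
Individual areas: |zone P| = 16, |zone Q| = 8.
|zone P∩zone Q|: x∈[3,5], y∈[6,8] → 2·2 = 4.
|zone P ∪ zone Q| = 24 − 4 = 20.00.

20.00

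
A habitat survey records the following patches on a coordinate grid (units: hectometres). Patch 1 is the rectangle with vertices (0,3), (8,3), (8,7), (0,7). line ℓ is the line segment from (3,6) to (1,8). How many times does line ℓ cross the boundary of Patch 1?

The segment meets the boundary at (2,7).

1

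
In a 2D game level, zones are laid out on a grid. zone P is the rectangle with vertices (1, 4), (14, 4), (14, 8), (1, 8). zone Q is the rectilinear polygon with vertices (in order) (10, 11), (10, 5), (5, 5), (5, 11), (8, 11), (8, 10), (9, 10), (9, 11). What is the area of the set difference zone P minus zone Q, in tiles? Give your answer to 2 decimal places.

37.00

|zone P| = 52, |zone P∩zone Q| = 15.
|zone P ∖ zone Q| = |zone P| − |zone P∩zone Q| = 52 − 15 = 37.00.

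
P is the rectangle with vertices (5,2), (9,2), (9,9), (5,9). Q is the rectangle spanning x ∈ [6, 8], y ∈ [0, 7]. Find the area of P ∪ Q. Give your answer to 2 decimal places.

32.00

By inclusion–exclusion:
Individual areas: |P| = 28, |Q| = 14.
|P∩Q|: x∈[6,8], y∈[2,7] → 2·5 = 10.
|P ∪ Q| = 42 − 10 = 32.00.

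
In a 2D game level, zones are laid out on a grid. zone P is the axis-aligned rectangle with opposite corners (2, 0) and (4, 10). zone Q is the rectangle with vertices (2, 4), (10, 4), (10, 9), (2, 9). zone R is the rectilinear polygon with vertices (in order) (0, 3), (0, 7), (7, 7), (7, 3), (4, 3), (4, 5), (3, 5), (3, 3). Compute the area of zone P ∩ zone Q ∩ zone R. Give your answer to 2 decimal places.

5.00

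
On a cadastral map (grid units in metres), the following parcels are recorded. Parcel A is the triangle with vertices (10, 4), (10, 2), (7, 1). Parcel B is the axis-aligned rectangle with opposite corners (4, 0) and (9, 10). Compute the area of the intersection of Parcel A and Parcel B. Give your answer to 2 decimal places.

1.33

The intersection is the polygon with vertices (7,1), (9,3), (9,1.667).
By the shoelace formula its area is 1.33.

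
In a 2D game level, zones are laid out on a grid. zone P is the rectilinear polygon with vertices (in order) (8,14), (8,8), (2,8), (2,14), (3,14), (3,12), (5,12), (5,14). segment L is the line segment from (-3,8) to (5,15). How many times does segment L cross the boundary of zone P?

2

The segment meets the boundary at (3,13.25), (2,12.375).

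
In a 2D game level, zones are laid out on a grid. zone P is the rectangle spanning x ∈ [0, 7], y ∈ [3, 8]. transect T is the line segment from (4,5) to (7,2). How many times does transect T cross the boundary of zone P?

The segment meets the boundary at (6,3).

1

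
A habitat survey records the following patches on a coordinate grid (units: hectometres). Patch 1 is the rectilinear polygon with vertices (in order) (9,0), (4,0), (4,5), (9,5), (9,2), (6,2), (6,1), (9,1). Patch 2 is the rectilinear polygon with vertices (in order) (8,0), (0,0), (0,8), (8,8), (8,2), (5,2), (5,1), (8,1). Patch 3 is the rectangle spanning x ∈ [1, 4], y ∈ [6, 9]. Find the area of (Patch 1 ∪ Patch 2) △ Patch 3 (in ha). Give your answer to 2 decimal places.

|Patch 1 ∪ Patch 2| = 66.
|(Patch 1 ∪ Patch 2) ∩ Patch 3| = 6.
|(Patch 1 ∪ Patch 2) △ Patch 3| = 66 + 9 − 12 = 63.00.

63.00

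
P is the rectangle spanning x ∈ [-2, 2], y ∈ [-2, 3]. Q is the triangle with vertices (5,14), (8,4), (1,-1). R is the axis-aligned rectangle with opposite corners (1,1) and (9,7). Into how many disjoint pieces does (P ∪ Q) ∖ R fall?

(P ∪ Q) ∖ R splits into 2 disjoint pieces (area 19.1571, area 13.8833).

2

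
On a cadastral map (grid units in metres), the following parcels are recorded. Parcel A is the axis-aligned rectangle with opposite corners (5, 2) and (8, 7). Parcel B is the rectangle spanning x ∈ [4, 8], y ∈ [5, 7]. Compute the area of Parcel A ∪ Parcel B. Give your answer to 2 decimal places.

17.00

By inclusion–exclusion:
Individual areas: |Parcel A| = 15, |Parcel B| = 8.
|Parcel A∩Parcel B|: x∈[5,8], y∈[5,7] → 3·2 = 6.
|Parcel A ∪ Parcel B| = 23 − 6 = 17.00.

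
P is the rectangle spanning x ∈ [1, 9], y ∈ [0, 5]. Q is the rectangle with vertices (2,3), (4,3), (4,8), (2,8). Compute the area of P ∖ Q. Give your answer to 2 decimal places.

|P∩Q|: x∈[2,4], y∈[3,5] → 2·2 = 4.
|P| = 40.
|P ∖ Q| = |P| − |P∩Q| = 40 − 4 = 36.00.

36.00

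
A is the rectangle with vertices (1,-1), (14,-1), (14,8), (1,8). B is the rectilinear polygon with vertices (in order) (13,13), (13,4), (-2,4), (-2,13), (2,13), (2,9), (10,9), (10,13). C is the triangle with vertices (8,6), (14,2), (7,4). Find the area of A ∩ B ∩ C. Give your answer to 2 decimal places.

The intersection is the polygon with vertices (7,4), (8,6), (11,4).
By the shoelace formula its area is 4.00.

4.00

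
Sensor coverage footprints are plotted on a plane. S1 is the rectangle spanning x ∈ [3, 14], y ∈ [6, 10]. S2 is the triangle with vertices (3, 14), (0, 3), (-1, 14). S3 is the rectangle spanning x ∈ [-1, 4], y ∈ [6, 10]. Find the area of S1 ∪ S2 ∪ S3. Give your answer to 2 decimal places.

By inclusion–exclusion:
Individual areas: |S1| = 44, |S2| = 22, |S3| = 20.
|S1∩S2| = 0.
|S1∩S3|: x∈[3,4], y∈[6,10] → 1·4 = 4.
|S2∩S3| = 7.2727.
|S1∩S2∩S3| = 0.
|S1 ∪ S2 ∪ S3| = 86 − 11.2727 + 0 = 74.73.

74.73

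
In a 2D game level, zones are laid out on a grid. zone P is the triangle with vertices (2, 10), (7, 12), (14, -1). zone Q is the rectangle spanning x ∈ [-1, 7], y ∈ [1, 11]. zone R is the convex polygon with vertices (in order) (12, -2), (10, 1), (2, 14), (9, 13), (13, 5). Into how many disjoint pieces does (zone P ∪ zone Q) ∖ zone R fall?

2

(zone P ∪ zone Q) ∖ zone R splits into 2 disjoint pieces (area 1.1334, area 72.0666).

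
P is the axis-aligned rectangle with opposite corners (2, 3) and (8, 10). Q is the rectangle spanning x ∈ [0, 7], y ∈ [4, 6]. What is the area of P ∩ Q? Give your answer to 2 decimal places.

|P∩Q|: x∈[2,7], y∈[4,6] → 5·2 = 10.

10.00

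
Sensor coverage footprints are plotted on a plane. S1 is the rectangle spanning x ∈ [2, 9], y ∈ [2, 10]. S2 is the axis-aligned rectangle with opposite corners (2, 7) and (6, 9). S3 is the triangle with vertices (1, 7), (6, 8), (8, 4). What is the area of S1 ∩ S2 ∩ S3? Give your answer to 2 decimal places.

2.40

The intersection is the polygon with vertices (6,7), (2,7), (2,7.2), (6,8).
By the shoelace formula its area is 2.40.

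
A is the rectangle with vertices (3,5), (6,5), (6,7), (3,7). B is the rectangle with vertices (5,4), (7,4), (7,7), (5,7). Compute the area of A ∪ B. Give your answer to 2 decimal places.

By inclusion–exclusion:
Individual areas: |A| = 6, |B| = 6.
|A∩B|: x∈[5,6], y∈[5,7] → 1·2 = 2.
|A ∪ B| = 12 − 2 = 10.00.

10.00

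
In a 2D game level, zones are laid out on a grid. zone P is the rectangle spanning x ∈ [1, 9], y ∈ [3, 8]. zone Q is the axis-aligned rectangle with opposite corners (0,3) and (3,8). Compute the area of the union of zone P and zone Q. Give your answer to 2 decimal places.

45.00

By inclusion–exclusion:
Individual areas: |zone P| = 40, |zone Q| = 15.
|zone P∩zone Q|: x∈[1,3], y∈[3,8] → 2·5 = 10.
|zone P ∪ zone Q| = 55 − 10 = 45.00.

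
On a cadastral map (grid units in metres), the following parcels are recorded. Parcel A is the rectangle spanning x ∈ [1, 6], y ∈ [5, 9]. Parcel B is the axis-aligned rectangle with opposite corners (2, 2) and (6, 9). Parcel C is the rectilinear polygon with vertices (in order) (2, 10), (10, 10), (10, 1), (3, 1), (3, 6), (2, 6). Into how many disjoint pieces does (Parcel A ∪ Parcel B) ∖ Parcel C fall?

1

(Parcel A ∪ Parcel B) ∖ Parcel C is a single connected region.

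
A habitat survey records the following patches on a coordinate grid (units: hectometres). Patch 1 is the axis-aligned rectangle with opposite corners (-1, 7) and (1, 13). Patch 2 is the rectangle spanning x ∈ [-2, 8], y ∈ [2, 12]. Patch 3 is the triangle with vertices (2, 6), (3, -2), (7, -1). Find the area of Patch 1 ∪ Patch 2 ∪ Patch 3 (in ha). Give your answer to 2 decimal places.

By inclusion–exclusion:
Individual areas: |Patch 1| = 12, |Patch 2| = 100, |Patch 3| = 16.5.
|Patch 1∩Patch 2|: x∈[-1,1], y∈[7,12] → 2·5 = 10.
|Patch 1∩Patch 3| = 0.
|Patch 2∩Patch 3| = 4.7143.
|Patch 1∩Patch 2∩Patch 3| = 0.
|Patch 1 ∪ Patch 2 ∪ Patch 3| = 128.5 − 14.7143 + 0 = 113.79.

113.79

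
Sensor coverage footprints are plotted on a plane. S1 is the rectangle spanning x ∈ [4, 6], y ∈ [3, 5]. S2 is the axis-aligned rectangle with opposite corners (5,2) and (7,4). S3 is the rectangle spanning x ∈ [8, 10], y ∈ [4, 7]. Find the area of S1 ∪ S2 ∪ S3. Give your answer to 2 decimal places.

By inclusion–exclusion:
Individual areas: |S1| = 4, |S2| = 4, |S3| = 6.
|S1∩S2|: x∈[5,6], y∈[3,4] → 1·1 = 1.
|S1∩S3| = 0 (no overlap).
|S2∩S3| = 0 (no overlap).
|S1∩S2∩S3| = 0.
|S1 ∪ S2 ∪ S3| = 14 − 1 + 0 = 13.00.

13.00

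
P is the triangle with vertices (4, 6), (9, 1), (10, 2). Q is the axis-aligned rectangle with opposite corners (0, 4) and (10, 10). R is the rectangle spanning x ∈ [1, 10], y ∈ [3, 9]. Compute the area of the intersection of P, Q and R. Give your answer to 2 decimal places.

1.00

The intersection is the polygon with vertices (7,4), (6,4), (4,6).
By the shoelace formula its area is 1.00.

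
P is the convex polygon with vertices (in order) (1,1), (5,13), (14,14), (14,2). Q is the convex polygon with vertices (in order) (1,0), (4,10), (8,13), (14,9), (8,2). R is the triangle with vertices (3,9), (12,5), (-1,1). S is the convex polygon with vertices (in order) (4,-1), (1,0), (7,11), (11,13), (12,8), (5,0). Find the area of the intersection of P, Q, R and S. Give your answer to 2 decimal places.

The intersection is the polygon with vertices (10.11,5.84), (8.408,3.895), (2.059,1.941), (5.341,7.959).
By the shoelace formula its area is 22.34.

22.34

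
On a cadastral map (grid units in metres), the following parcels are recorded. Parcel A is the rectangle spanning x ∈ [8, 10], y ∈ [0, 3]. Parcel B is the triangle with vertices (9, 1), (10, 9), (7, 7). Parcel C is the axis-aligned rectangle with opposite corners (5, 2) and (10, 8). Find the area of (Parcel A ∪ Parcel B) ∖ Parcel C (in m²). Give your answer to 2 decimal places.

4.69

|Parcel A ∪ Parcel B| = 16.0833.
|(Parcel A ∪ Parcel B) ∩ Parcel C| = 11.3958.
|(Parcel A ∪ Parcel B) ∖ Parcel C| = 16.0833 − 11.3958 = 4.69.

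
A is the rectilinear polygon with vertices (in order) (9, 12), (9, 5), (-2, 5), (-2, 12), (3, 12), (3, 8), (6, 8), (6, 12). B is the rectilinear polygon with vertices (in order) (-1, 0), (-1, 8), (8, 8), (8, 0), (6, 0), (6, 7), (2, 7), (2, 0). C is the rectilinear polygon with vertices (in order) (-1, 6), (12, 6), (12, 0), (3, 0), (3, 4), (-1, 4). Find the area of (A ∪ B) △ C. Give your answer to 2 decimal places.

|A ∪ B| = 90.
|(A ∪ B) ∩ C| = 23.
|(A ∪ B) △ C| = 90 + 62 − 46 = 106.00.

106.00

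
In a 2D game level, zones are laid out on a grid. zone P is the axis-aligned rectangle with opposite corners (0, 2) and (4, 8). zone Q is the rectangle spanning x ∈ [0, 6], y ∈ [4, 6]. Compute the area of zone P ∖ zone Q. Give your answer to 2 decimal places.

16.00

|zone P∩zone Q|: x∈[0,4], y∈[4,6] → 4·2 = 8.
|zone P| = 24.
|zone P ∖ zone Q| = |zone P| − |zone P∩zone Q| = 24 − 8 = 16.00.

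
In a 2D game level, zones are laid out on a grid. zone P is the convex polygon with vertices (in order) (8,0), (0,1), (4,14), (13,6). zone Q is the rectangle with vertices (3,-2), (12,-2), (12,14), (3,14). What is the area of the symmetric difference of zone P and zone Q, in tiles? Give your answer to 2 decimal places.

75.46

|zone P| = 101, |zone Q| = 144, |zone P∩zone Q| = 84.7681.
|zone P △ zone Q| = |zone P| + |zone Q| − 2·|zone P∩zone Q| = 101 + 144 − 169.5361 = 75.46.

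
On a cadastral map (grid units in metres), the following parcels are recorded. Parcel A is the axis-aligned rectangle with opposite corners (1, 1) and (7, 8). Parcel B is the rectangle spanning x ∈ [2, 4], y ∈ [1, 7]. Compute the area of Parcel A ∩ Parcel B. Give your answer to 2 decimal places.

12.00

|Parcel A∩Parcel B|: x∈[2,4], y∈[1,7] → 2·6 = 12.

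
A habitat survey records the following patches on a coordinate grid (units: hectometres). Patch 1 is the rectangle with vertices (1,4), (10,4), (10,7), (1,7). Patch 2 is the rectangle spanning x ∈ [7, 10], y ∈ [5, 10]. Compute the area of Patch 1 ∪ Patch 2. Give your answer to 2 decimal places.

36.00

By inclusion–exclusion:
Individual areas: |Patch 1| = 27, |Patch 2| = 15.
|Patch 1∩Patch 2|: x∈[7,10], y∈[5,7] → 3·2 = 6.
|Patch 1 ∪ Patch 2| = 42 − 6 = 36.00.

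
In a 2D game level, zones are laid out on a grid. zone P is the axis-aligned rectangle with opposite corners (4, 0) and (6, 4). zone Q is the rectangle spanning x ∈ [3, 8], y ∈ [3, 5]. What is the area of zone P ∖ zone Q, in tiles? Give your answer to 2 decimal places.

6.00

|zone P∩zone Q|: x∈[4,6], y∈[3,4] → 2·1 = 2.
|zone P| = 8.
|zone P ∖ zone Q| = |zone P| − |zone P∩zone Q| = 8 − 2 = 6.00.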